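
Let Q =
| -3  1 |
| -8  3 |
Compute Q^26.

[[1, 0], [0, 1]]

Q² = I (check: tr Q = 0 and det Q = -1), so Q^26 = I since 26 is even.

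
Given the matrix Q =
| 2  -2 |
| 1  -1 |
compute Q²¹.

Q² = Q (a projection; rank 1, trace 1), so Q²¹ = Q.

[[2, -2], [1, -1]]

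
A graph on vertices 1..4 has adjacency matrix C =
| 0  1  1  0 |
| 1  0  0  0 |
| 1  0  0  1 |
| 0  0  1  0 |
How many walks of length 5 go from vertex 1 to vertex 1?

0

The number of length-5 walks from vertex 1 to vertex 1 is entry (1,1) of C⁵, where C is the adjacency matrix.
C² = [[2, 0, 0, 1], [0, 1, 1, 0], [0, 1, 2, 0], [1, 0, 0, 1]]
C³ = [[0, 2, 3, 0], [2, 0, 0, 1], [3, 0, 0, 2], [0, 1, 2, 0]]
C⁴ = [[5, 0, 0, 3], [0, 2, 3, 0], [0, 3, 5, 0], [3, 0, 0, 2]]
C⁵ = [[0, 5, 8, 0], [5, 0, 0, 3], [8, 0, 0, 5], [0, 3, 5, 0]]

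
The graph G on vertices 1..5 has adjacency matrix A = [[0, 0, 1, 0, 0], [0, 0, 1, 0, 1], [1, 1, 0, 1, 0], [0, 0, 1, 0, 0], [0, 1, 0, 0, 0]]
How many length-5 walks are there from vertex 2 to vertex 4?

The number of length-5 walks from vertex 2 to vertex 4 is entry (2,4) of A⁵, where A is the adjacency matrix.
A² = [[1, 1, 0, 1, 0], [1, 2, 0, 1, 0], [0, 0, 3, 0, 1], [1, 1, 0, 1, 0], [0, 0, 1, 0, 1]]
A³ = [[0, 0, 3, 0, 1], [0, 0, 4, 0, 2], [3, 4, 0, 3, 0], [0, 0, 3, 0, 1], [1, 2, 0, 1, 0]]
A⁴ = [[3, 4, 0, 3, 0], [4, 6, 0, 4, 0], [0, 0, 10, 0, 4], [3, 4, 0, 3, 0], [0, 0, 4, 0, 2]]
A⁵ = [[0, 0, 10, 0, 4], [0, 0, 14, 0, 6], [10, 14, 0, 10, 0], [0, 0, 10, 0, 4], [4, 6, 0, 4, 0]]

0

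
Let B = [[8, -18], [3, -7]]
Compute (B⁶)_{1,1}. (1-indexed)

190

tr B = 1 and det B = -2, so the characteristic polynomial is λ² − (1)λ + (-2) with roots -1 and 2.
Eigenvectors give P = [[-2, -3], [-1, -1]] with P⁻¹ = [[1, -3], [-1, 2]], and B = P·diag(-1, 2)·P⁻¹.
Then B⁶ = P·diag(1, 64)·P⁻¹ = [[-2, -192], [-1, -64]] · [[1, -3], [-1, 2]] = [[190, -378], [63, -125]].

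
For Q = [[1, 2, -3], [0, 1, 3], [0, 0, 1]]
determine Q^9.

Q = I + N where N = [[0, 2, -3], [0, 0, 3], [0, 0, 0]] is strictly upper-triangular, so N^3 = 0.
(I + N)^9 = I + 9·N + 36·N^2 = [[1, 18, 189], [0, 1, 27], [0, 0, 1]].

[[1, 18, 189], [0, 1, 27], [0, 0, 1]]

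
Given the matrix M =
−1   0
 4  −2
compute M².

[[1, 0], [−12, 4]]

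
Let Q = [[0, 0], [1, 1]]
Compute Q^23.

[[0, 0], [1, 1]]

Q² = Q (a projection; rank 1, trace 1), so Q^23 = Q.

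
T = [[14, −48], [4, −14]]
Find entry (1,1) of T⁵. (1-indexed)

tr T = 0 and det T = −4, so the characteristic polynomial is λ² − (0)λ + (−4) with roots −2 and 2.
Eigenvectors give P = [[3, 4], [1, 1]] with P⁻¹ = [[−1, 4], [1, −3]], and T = P·diag(−2, 2)·P⁻¹.
Then T⁵ = P·diag(−32, 32)·P⁻¹ = [[−96, 128], [−32, 32]] · [[−1, 4], [1, −3]] = [[224, −768], [64, −224]].

224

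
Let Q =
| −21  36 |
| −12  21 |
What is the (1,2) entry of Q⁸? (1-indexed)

tr Q = 0 and det Q = −9, so the characteristic polynomial is λ² − (0)λ + (−9) with roots 3 and −3.
Eigenvectors give P = [[−3, 2], [−2, 1]] with P⁻¹ = [[1, −2], [2, −3]], and Q = P·diag(3, −3)·P⁻¹.
Then Q⁸ = P·diag(6561, 6561)·P⁻¹ = [[−19683, 13122], [−13122, 6561]] · [[1, −2], [2, −3]] = [[6561, 0], [0, 6561]].

0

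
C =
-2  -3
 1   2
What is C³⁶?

C² = I (check: tr C = 0 and det C = -1), so C³⁶ = I since 36 is even.

[[1, 0], [0, 1]]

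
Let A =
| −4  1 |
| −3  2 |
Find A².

[[13, −2], [6, 1]]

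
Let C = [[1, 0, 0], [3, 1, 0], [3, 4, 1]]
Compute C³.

C = I + N where N = [[0, 0, 0], [3, 0, 0], [3, 4, 0]] is strictly lower-triangular, so N³ = 0.
(I + N)³ = I + 3·N + 3·N² = [[1, 0, 0], [9, 1, 0], [45, 12, 1]].

[[1, 0, 0], [9, 1, 0], [45, 12, 1]]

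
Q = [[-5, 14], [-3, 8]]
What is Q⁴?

tr Q = 3 and det Q = 2, so the characteristic polynomial is λ² − (3)λ + (2) with roots 2 and 1.
Eigenvectors give P = [[-2, -7], [-1, -3]] with P⁻¹ = [[3, -7], [-1, 2]], and Q = P·diag(2, 1)·P⁻¹.
Then Q⁴ = P·diag(16, 1)·P⁻¹ = [[-32, -7], [-16, -3]] · [[3, -7], [-1, 2]] = [[-89, 210], [-45, 106]].

[[-89, 210], [-45, 106]]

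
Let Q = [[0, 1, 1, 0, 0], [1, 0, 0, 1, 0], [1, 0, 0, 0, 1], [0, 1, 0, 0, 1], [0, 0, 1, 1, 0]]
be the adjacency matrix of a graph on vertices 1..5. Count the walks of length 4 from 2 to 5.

The number of length-4 walks from vertex 2 to vertex 5 is entry (2,5) of Q^4, where Q is the adjacency matrix.
Q^2 = [[2, 0, 0, 1, 1], [0, 2, 1, 0, 1], [0, 1, 2, 1, 0], [1, 0, 1, 2, 0], [1, 1, 0, 0, 2]]
Q^3 = [[0, 3, 3, 1, 1], [3, 0, 1, 3, 1], [3, 1, 0, 1, 3], [1, 3, 1, 0, 3], [1, 1, 3, 3, 0]]
Q^4 = [[6, 1, 1, 4, 4], [1, 6, 4, 1, 4], [1, 4, 6, 4, 1], [4, 1, 4, 6, 1], [4, 4, 1, 1, 6]]

4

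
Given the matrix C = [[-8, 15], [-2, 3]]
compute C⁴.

[[406, -975], [130, -309]]

tr C = -5 and det C = 6, so the characteristic polynomial is λ² − (-5)λ + (6) with roots -3 and -2.
Eigenvectors give P = [[3, -5], [1, -2]] with P⁻¹ = [[2, -5], [1, -3]], and C = P·diag(-3, -2)·P⁻¹.
Then C⁴ = P·diag(81, 16)·P⁻¹ = [[243, -80], [81, -32]] · [[2, -5], [1, -3]] = [[406, -975], [130, -309]].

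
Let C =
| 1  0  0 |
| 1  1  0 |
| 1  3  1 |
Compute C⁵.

[[1, 0, 0], [5, 1, 0], [35, 15, 1]]

C = I + N where N = [[0, 0, 0], [1, 0, 0], [1, 3, 0]] is strictly lower-triangular, so N³ = 0.
(I + N)⁵ = I + 5·N + 10·N² = [[1, 0, 0], [5, 1, 0], [35, 15, 1]].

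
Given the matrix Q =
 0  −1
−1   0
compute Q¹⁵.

[[0, −1], [−1, 0]]

Q² = I (check: tr Q = 0 and det Q = −1), so Q¹⁵ = Q since 15 is odd.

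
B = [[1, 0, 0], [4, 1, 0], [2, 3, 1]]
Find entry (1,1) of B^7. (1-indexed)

1

B = I + N where N = [[0, 0, 0], [4, 0, 0], [2, 3, 0]] is strictly lower-triangular, so N^3 = 0.
(I + N)^7 = I + 7·N + 21·N^2 = [[1, 0, 0], [28, 1, 0], [266, 21, 1]].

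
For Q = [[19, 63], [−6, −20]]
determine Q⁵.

tr Q = −1 and det Q = −2, so the characteristic polynomial is λ² − (−1)λ + (−2) with roots −2 and 1.
Eigenvectors give P = [[−3, 7], [1, −2]] with P⁻¹ = [[2, 7], [1, 3]], and Q = P·diag(−2, 1)·P⁻¹.
Then Q⁵ = P·diag(−32, 1)·P⁻¹ = [[96, 7], [−32, −2]] · [[2, 7], [1, 3]] = [[199, 693], [−66, −230]].

[[199, 693], [−66, −230]]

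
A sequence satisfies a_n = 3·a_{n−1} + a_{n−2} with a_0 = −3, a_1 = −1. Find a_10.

With companion matrix B = [[3, 1], [1, 0]], [a_n, a_{n−1}]ᵀ = B·[a_{n−1}, a_{n−2}]ᵀ, so [a_10, a_9]ᵀ = B⁹·[a_1, a_0]ᵀ.
B⁹ = [[42837, 12970], [12970, 3927]], giving [a_10, a_9]ᵀ = [[−81747], [−24751]].

−81747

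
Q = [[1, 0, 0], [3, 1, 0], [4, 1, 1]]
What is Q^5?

Q = I + N where N = [[0, 0, 0], [3, 0, 0], [4, 1, 0]] is strictly lower-triangular, so N^3 = 0.
(I + N)^5 = I + 5·N + 10·N^2 = [[1, 0, 0], [15, 1, 0], [50, 5, 1]].

[[1, 0, 0], [15, 1, 0], [50, 5, 1]]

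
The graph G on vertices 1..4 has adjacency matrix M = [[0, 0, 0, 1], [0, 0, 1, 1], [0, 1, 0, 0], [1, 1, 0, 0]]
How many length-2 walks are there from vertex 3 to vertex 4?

The number of length-2 walks from vertex 3 to vertex 4 is entry (3,4) of M^2, where M is the adjacency matrix.
M^2 = [[1, 1, 0, 0], [1, 2, 0, 0], [0, 0, 1, 1], [0, 0, 1, 2]]

1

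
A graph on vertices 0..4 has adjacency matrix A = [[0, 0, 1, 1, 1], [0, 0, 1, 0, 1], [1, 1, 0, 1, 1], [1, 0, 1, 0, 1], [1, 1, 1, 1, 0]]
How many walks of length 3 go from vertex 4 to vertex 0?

The number of length-3 walks from vertex 4 to vertex 0 is entry (4,0) of A^3, where A is the adjacency matrix.
A^2 = [[3, 2, 2, 2, 2], [2, 2, 1, 2, 1], [2, 1, 4, 2, 3], [2, 2, 2, 3, 2], [2, 1, 3, 2, 4]]
A^3 = [[6, 4, 9, 7, 9], [4, 2, 7, 4, 7], [9, 7, 8, 9, 9], [7, 4, 9, 6, 9], [9, 7, 9, 9, 8]]

9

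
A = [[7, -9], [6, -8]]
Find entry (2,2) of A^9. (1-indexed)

-1538

tr A = -1 and det A = -2, so the characteristic polynomial is λ² − (-1)λ + (-2) with roots -2 and 1.
Eigenvectors give P = [[1, 3], [1, 2]] with P⁻¹ = [[-2, 3], [1, -1]], and A = P·diag(-2, 1)·P⁻¹.
Then A^9 = P·diag(-512, 1)·P⁻¹ = [[-512, 3], [-512, 2]] · [[-2, 3], [1, -1]] = [[1027, -1539], [1026, -1538]].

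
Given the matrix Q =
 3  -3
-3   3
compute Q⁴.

Q² = [[18, -18], [-18, 18]]
Q³ = [[108, -108], [-108, 108]]
Q⁴ = [[648, -648], [-648, 648]]

[[648, -648], [-648, 648]]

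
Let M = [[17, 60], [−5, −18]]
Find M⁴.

[[−179, −780], [65, 276]]

tr M = −1 and det M = −6, so the characteristic polynomial is λ² − (−1)λ + (−6) with roots −3 and 2.
Eigenvectors give P = [[−3, 4], [1, −1]] with P⁻¹ = [[1, 4], [1, 3]], and M = P·diag(−3, 2)·P⁻¹.
Then M⁴ = P·diag(81, 16)·P⁻¹ = [[−243, 64], [81, −16]] · [[1, 4], [1, 3]] = [[−179, −780], [65, 276]].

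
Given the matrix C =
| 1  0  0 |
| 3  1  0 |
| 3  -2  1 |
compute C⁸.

C = I + N where N = [[0, 0, 0], [3, 0, 0], [3, -2, 0]] is strictly lower-triangular, so N³ = 0.
(I + N)⁸ = I + 8·N + 28·N² = [[1, 0, 0], [24, 1, 0], [-144, -16, 1]].

[[1, 0, 0], [24, 1, 0], [-144, -16, 1]]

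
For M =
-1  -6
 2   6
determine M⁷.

tr M = 5 and det M = 6, so the characteristic polynomial is λ² − (5)λ + (6) with roots 2 and 3.
Eigenvectors give P = [[-2, -3], [1, 2]] with P⁻¹ = [[-2, -3], [1, 2]], and M = P·diag(2, 3)·P⁻¹.
Then M⁷ = P·diag(128, 2187)·P⁻¹ = [[-256, -6561], [128, 4374]] · [[-2, -3], [1, 2]] = [[-6049, -12354], [4118, 8364]].

[[-6049, -12354], [4118, 8364]]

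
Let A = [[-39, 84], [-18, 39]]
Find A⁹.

tr A = 0 and det A = -9, so the characteristic polynomial is λ² − (0)λ + (-9) with roots 3 and -3.
Eigenvectors give P = [[-2, -7], [-1, -3]] with P⁻¹ = [[3, -7], [-1, 2]], and A = P·diag(3, -3)·P⁻¹.
Then A⁹ = P·diag(19683, -19683)·P⁻¹ = [[-39366, 137781], [-19683, 59049]] · [[3, -7], [-1, 2]] = [[-255879, 551124], [-118098, 255879]].

[[-255879, 551124], [-118098, 255879]]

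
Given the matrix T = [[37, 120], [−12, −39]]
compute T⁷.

tr T = −2 and det T = −3, so the characteristic polynomial is λ² − (−2)λ + (−3) with roots −3 and 1.
Eigenvectors give P = [[−3, 10], [1, −3]] with P⁻¹ = [[3, 10], [1, 3]], and T = P·diag(−3, 1)·P⁻¹.
Then T⁷ = P·diag(−2187, 1)·P⁻¹ = [[6561, 10], [−2187, −3]] · [[3, 10], [1, 3]] = [[19693, 65640], [−6564, −21879]].

[[19693, 65640], [−6564, −21879]]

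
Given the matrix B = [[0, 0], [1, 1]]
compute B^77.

[[0, 0], [1, 1]]

B² = B (a projection; rank 1, trace 1), so B^77 = B.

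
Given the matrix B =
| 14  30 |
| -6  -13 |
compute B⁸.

tr B = 1 and det B = -2, so the characteristic polynomial is λ² − (1)λ + (-2) with roots 2 and -1.
Eigenvectors give P = [[5, 2], [-2, -1]] with P⁻¹ = [[1, 2], [-2, -5]], and B = P·diag(2, -1)·P⁻¹.
Then B⁸ = P·diag(256, 1)·P⁻¹ = [[1280, 2], [-512, -1]] · [[1, 2], [-2, -5]] = [[1276, 2550], [-510, -1019]].

[[1276, 2550], [-510, -1019]]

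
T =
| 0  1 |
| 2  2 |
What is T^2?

[[2, 2], [4, 6]]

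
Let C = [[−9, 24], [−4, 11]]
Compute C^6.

[[−1455, 4368], [−728, 2185]]

tr C = 2 and det C = −3, so the characteristic polynomial is λ² − (2)λ + (−3) with roots −1 and 3.
Eigenvectors give P = [[3, 2], [1, 1]] with P⁻¹ = [[1, −2], [−1, 3]], and C = P·diag(−1, 3)·P⁻¹.
Then C^6 = P·diag(1, 729)·P⁻¹ = [[3, 1458], [1, 729]] · [[1, −2], [−1, 3]] = [[−1455, 4368], [−728, 2185]].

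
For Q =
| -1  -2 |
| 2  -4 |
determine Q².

[[-3, 10], [-10, 12]]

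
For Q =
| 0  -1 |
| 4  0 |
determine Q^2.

[[-4, 0], [0, -4]]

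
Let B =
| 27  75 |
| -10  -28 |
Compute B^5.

[[1407, 4125], [-550, -1618]]

tr B = -1 and det B = -6, so the characteristic polynomial is λ² − (-1)λ + (-6) with roots 2 and -3.
Eigenvectors give P = [[-3, 5], [1, -2]] with P⁻¹ = [[-2, -5], [-1, -3]], and B = P·diag(2, -3)·P⁻¹.
Then B^5 = P·diag(32, -243)·P⁻¹ = [[-96, -1215], [32, 486]] · [[-2, -5], [-1, -3]] = [[1407, 4125], [-550, -1618]].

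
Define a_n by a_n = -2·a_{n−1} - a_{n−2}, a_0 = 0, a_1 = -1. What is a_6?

With companion matrix M = [[-2, -1], [1, 0]], [a_n, a_{n−1}]ᵀ = M·[a_{n−1}, a_{n−2}]ᵀ, so [a_6, a_5]ᵀ = M⁵·[a_1, a_0]ᵀ.
M⁵ = [[-6, -5], [5, 4]], giving [a_6, a_5]ᵀ = [[6], [-5]].

6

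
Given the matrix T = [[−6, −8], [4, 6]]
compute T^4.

tr T = 0 and det T = −4, so the characteristic polynomial is λ² − (0)λ + (−4) with roots 2 and −2.
Eigenvectors give P = [[1, −2], [−1, 1]] with P⁻¹ = [[−1, −2], [−1, −1]], and T = P·diag(2, −2)·P⁻¹.
Then T^4 = P·diag(16, 16)·P⁻¹ = [[16, −32], [−16, 16]] · [[−1, −2], [−1, −1]] = [[16, 0], [0, 16]].

[[16, 0], [0, 16]]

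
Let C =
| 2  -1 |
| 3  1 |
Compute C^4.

[[-26, 3], [-9, -23]]

C^2 = [[1, -3], [9, -2]]
C^3 = [[-7, -4], [12, -11]]
C^4 = [[-26, 3], [-9, -23]]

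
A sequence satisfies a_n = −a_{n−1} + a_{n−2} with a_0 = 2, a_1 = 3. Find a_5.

With companion matrix A = [[−1, 1], [1, 0]], [a_n, a_{n−1}]ᵀ = A·[a_{n−1}, a_{n−2}]ᵀ, so [a_5, a_4]ᵀ = A^4·[a_1, a_0]ᵀ.
A^4 = [[5, −3], [−3, 2]], giving [a_5, a_4]ᵀ = [[9], [−5]].

9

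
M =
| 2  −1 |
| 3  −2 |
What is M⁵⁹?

M² = I (check: tr M = 0 and det M = −1), so M⁵⁹ = M since 59 is odd.

[[2, −1], [3, −2]]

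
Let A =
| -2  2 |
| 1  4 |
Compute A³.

[[-8, 28], [14, 76]]

A² = [[6, 4], [2, 18]]
A³ = [[-8, 28], [14, 76]]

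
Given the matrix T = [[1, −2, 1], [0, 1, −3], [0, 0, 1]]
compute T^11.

[[1, −22, 341], [0, 1, −33], [0, 0, 1]]

T = I + N where N = [[0, −2, 1], [0, 0, −3], [0, 0, 0]] is strictly upper-triangular, so N^3 = 0.
(I + N)^11 = I + 11·N + 55·N^2 = [[1, −22, 341], [0, 1, −33], [0, 0, 1]].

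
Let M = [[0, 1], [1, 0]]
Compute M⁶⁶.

[[1, 0], [0, 1]]

M² = I (check: tr M = 0 and det M = -1), so M⁶⁶ = I since 66 is even.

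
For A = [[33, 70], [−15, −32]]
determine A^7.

tr A = 1 and det A = −6, so the characteristic polynomial is λ² − (1)λ + (−6) with roots 3 and −2.
Eigenvectors give P = [[7, −2], [−3, 1]] with P⁻¹ = [[1, 2], [3, 7]], and A = P·diag(3, −2)·P⁻¹.
Then A^7 = P·diag(2187, −128)·P⁻¹ = [[15309, 256], [−6561, −128]] · [[1, 2], [3, 7]] = [[16077, 32410], [−6945, −14018]].

[[16077, 32410], [−6945, −14018]]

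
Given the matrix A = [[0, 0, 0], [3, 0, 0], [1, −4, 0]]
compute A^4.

[[0, 0, 0], [0, 0, 0], [0, 0, 0]]

A is strictly triangular, hence nilpotent: A^3 = 0, so A^4 = 0.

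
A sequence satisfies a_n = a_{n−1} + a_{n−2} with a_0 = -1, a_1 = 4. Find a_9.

115

With companion matrix C = [[1, 1], [1, 0]], [a_n, a_{n−1}]ᵀ = C·[a_{n−1}, a_{n−2}]ᵀ, so [a_9, a_8]ᵀ = C⁸·[a_1, a_0]ᵀ.
C⁸ = [[34, 21], [21, 13]], giving [a_9, a_8]ᵀ = [[115], [71]].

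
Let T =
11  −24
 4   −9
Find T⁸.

tr T = 2 and det T = −3, so the characteristic polynomial is λ² − (2)λ + (−3) with roots −1 and 3.
Eigenvectors give P = [[2, 3], [1, 1]] with P⁻¹ = [[−1, 3], [1, −2]], and T = P·diag(−1, 3)·P⁻¹.
Then T⁸ = P·diag(1, 6561)·P⁻¹ = [[2, 19683], [1, 6561]] · [[−1, 3], [1, −2]] = [[19681, −39360], [6560, −13119]].

[[19681, −39360], [6560, −13119]]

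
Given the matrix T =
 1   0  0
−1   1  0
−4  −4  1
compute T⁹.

T = I + N where N = [[0, 0, 0], [−1, 0, 0], [−4, −4, 0]] is strictly lower-triangular, so N³ = 0.
(I + N)⁹ = I + 9·N + 36·N² = [[1, 0, 0], [−9, 1, 0], [108, −36, 1]].

[[1, 0, 0], [−9, 1, 0], [108, −36, 1]]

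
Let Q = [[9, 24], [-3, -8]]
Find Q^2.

[[9, 24], [-3, -8]]

Q² = Q (a projection; rank 1, trace 1), so Q^2 = Q.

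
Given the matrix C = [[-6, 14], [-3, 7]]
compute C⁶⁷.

[[-6, 14], [-3, 7]]

C² = C (a projection; rank 1, trace 1), so C⁶⁷ = C.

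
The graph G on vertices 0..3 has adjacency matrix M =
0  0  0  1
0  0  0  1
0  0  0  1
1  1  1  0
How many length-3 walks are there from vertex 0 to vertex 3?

The number of length-3 walks from vertex 0 to vertex 3 is entry (0,3) of M^3, where M is the adjacency matrix.
M^2 = [[1, 1, 1, 0], [1, 1, 1, 0], [1, 1, 1, 0], [0, 0, 0, 3]]
M^3 = [[0, 0, 0, 3], [0, 0, 0, 3], [0, 0, 0, 3], [3, 3, 3, 0]]

3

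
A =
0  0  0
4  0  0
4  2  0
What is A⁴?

A is strictly triangular, hence nilpotent: A³ = 0, so A⁴ = 0.

[[0, 0, 0], [0, 0, 0], [0, 0, 0]]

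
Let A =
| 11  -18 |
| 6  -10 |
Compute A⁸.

[[1021, -1530], [510, -764]]

tr A = 1 and det A = -2, so the characteristic polynomial is λ² − (1)λ + (-2) with roots -1 and 2.
Eigenvectors give P = [[-3, 2], [-2, 1]] with P⁻¹ = [[1, -2], [2, -3]], and A = P·diag(-1, 2)·P⁻¹.
Then A⁸ = P·diag(1, 256)·P⁻¹ = [[-3, 512], [-2, 256]] · [[1, -2], [2, -3]] = [[1021, -1530], [510, -764]].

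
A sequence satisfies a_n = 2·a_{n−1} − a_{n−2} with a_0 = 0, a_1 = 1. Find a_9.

With companion matrix Q = [[2, −1], [1, 0]], [a_n, a_{n−1}]ᵀ = Q·[a_{n−1}, a_{n−2}]ᵀ, so [a_9, a_8]ᵀ = Q⁸·[a_1, a_0]ᵀ.
Q⁸ = [[9, −8], [8, −7]], giving [a_9, a_8]ᵀ = [[9], [8]].

9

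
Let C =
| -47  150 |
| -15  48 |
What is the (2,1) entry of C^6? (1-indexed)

-1995

tr C = 1 and det C = -6, so the characteristic polynomial is λ² − (1)λ + (-6) with roots 3 and -2.
Eigenvectors give P = [[-3, -10], [-1, -3]] with P⁻¹ = [[3, -10], [-1, 3]], and C = P·diag(3, -2)·P⁻¹.
Then C^6 = P·diag(729, 64)·P⁻¹ = [[-2187, -640], [-729, -192]] · [[3, -10], [-1, 3]] = [[-5921, 19950], [-1995, 6714]].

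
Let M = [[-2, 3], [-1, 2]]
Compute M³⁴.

M² = I (check: tr M = 0 and det M = -1), so M³⁴ = I since 34 is even.

[[1, 0], [0, 1]]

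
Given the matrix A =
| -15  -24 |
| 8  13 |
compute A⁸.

[[26241, 39360], [-13120, -19679]]

tr A = -2 and det A = -3, so the characteristic polynomial is λ² − (-2)λ + (-3) with roots 1 and -3.
Eigenvectors give P = [[3, 2], [-2, -1]] with P⁻¹ = [[-1, -2], [2, 3]], and A = P·diag(1, -3)·P⁻¹.
Then A⁸ = P·diag(1, 6561)·P⁻¹ = [[3, 13122], [-2, -6561]] · [[-1, -2], [2, 3]] = [[26241, 39360], [-13120, -19679]].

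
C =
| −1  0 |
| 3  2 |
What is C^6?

[[1, 0], [63, 64]]

tr C = 1 and det C = −2, so the characteristic polynomial is λ² − (1)λ + (−2) with roots −1 and 2.
Eigenvectors give P = [[−1, 0], [1, 1]] with P⁻¹ = [[−1, 0], [1, 1]], and C = P·diag(−1, 2)·P⁻¹.
Then C^6 = P·diag(1, 64)·P⁻¹ = [[−1, 0], [1, 64]] · [[−1, 0], [1, 1]] = [[1, 0], [63, 64]].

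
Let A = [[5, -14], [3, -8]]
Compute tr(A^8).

tr A = -3 and det A = 2, so the characteristic polynomial is λ² − (-3)λ + (2) with roots -1 and -2.
Eigenvectors give P = [[-7, 2], [-3, 1]] with P⁻¹ = [[-1, 2], [-3, 7]], and A = P·diag(-1, -2)·P⁻¹.
Then A^8 = P·diag(1, 256)·P⁻¹ = [[-7, 512], [-3, 256]] · [[-1, 2], [-3, 7]] = [[-1529, 3570], [-765, 1786]].

257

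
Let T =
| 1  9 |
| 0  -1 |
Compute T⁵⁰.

[[1, 0], [0, 1]]

T² = I (check: tr T = 0 and det T = -1), so T⁵⁰ = I since 50 is even.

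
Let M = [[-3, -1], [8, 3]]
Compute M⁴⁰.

[[1, 0], [0, 1]]

M² = I (check: tr M = 0 and det M = -1), so M⁴⁰ = I since 40 is even.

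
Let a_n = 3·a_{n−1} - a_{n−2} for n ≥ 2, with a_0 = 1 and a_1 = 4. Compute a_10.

With companion matrix Q = [[3, -1], [1, 0]], [a_n, a_{n−1}]ᵀ = Q·[a_{n−1}, a_{n−2}]ᵀ, so [a_10, a_9]ᵀ = Q^9·[a_1, a_0]ᵀ.
Q^9 = [[6765, -2584], [2584, -987]], giving [a_10, a_9]ᵀ = [[24476], [9349]].

24476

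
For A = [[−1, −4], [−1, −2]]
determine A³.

A² = [[5, 12], [3, 8]]
A³ = [[−17, −44], [−11, −28]]

[[−17, −44], [−11, −28]]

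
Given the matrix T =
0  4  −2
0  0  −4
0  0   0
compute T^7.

[[0, 0, 0], [0, 0, 0], [0, 0, 0]]

T is strictly triangular, hence nilpotent: T^3 = 0, so T^7 = 0.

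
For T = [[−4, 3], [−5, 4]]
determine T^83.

[[−4, 3], [−5, 4]]

T² = I (check: tr T = 0 and det T = −1), so T^83 = T since 83 is odd.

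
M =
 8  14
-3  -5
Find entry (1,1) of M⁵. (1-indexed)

218

tr M = 3 and det M = 2, so the characteristic polynomial is λ² − (3)λ + (2) with roots 1 and 2.
Eigenvectors give P = [[-2, 7], [1, -3]] with P⁻¹ = [[3, 7], [1, 2]], and M = P·diag(1, 2)·P⁻¹.
Then M⁵ = P·diag(1, 32)·P⁻¹ = [[-2, 224], [1, -96]] · [[3, 7], [1, 2]] = [[218, 434], [-93, -185]].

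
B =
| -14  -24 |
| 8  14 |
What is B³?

tr B = 0 and det B = -4, so the characteristic polynomial is λ² − (0)λ + (-4) with roots -2 and 2.
Eigenvectors give P = [[-2, -3], [1, 2]] with P⁻¹ = [[-2, -3], [1, 2]], and B = P·diag(-2, 2)·P⁻¹.
Then B³ = P·diag(-8, 8)·P⁻¹ = [[16, -24], [-8, 16]] · [[-2, -3], [1, 2]] = [[-56, -96], [32, 56]].

[[-56, -96], [32, 56]]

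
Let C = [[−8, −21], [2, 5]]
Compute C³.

[[−50, −147], [14, 41]]

tr C = −3 and det C = 2, so the characteristic polynomial is λ² − (−3)λ + (2) with roots −1 and −2.
Eigenvectors give P = [[−3, 7], [1, −2]] with P⁻¹ = [[2, 7], [1, 3]], and C = P·diag(−1, −2)·P⁻¹.
Then C³ = P·diag(−1, −8)·P⁻¹ = [[3, −56], [−1, 16]] · [[2, 7], [1, 3]] = [[−50, −147], [14, 41]].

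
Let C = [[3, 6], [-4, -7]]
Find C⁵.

[[483, 726], [-484, -727]]

tr C = -4 and det C = 3, so the characteristic polynomial is λ² − (-4)λ + (3) with roots -3 and -1.
Eigenvectors give P = [[-1, 3], [1, -2]] with P⁻¹ = [[2, 3], [1, 1]], and C = P·diag(-3, -1)·P⁻¹.
Then C⁵ = P·diag(-243, -1)·P⁻¹ = [[243, -3], [-243, 2]] · [[2, 3], [1, 1]] = [[483, 726], [-484, -727]].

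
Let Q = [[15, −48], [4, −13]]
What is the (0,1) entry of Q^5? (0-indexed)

−2928

tr Q = 2 and det Q = −3, so the characteristic polynomial is λ² − (2)λ + (−3) with roots −1 and 3.
Eigenvectors give P = [[3, 4], [1, 1]] with P⁻¹ = [[−1, 4], [1, −3]], and Q = P·diag(−1, 3)·P⁻¹.
Then Q^5 = P·diag(−1, 243)·P⁻¹ = [[−3, 972], [−1, 243]] · [[−1, 4], [1, −3]] = [[975, −2928], [244, −733]].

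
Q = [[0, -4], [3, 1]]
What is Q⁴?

[[132, 92], [-69, 109]]

Q² = [[-12, -4], [3, -11]]
Q³ = [[-12, 44], [-33, -23]]
Q⁴ = [[132, 92], [-69, 109]]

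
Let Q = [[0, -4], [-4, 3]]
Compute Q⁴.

[[400, -492], [-492, 769]]

Q² = [[16, -12], [-12, 25]]
Q³ = [[48, -100], [-100, 123]]
Q⁴ = [[400, -492], [-492, 769]]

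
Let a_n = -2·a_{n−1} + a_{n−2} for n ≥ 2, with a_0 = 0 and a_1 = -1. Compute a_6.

70

With companion matrix B = [[-2, 1], [1, 0]], [a_n, a_{n−1}]ᵀ = B·[a_{n−1}, a_{n−2}]ᵀ, so [a_6, a_5]ᵀ = B⁵·[a_1, a_0]ᵀ.
B⁵ = [[-70, 29], [29, -12]], giving [a_6, a_5]ᵀ = [[70], [-29]].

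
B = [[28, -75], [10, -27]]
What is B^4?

[[406, -975], [130, -309]]

tr B = 1 and det B = -6, so the characteristic polynomial is λ² − (1)λ + (-6) with roots 3 and -2.
Eigenvectors give P = [[3, 5], [1, 2]] with P⁻¹ = [[2, -5], [-1, 3]], and B = P·diag(3, -2)·P⁻¹.
Then B^4 = P·diag(81, 16)·P⁻¹ = [[243, 80], [81, 32]] · [[2, -5], [-1, 3]] = [[406, -975], [130, -309]].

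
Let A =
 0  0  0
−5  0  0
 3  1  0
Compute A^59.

A is strictly triangular, hence nilpotent: A^3 = 0, so A^59 = 0.

[[0, 0, 0], [0, 0, 0], [0, 0, 0]]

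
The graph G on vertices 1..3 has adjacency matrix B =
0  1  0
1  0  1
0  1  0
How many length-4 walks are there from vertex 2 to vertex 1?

0

The number of length-4 walks from vertex 2 to vertex 1 is entry (2,1) of B^4, where B is the adjacency matrix.
B^2 = [[1, 0, 1], [0, 2, 0], [1, 0, 1]]
B^3 = [[0, 2, 0], [2, 0, 2], [0, 2, 0]]
B^4 = [[2, 0, 2], [0, 4, 0], [2, 0, 2]]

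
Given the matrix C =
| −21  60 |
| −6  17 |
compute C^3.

[[−261, 780], [−78, 233]]

tr C = −4 and det C = 3, so the characteristic polynomial is λ² − (−4)λ + (3) with roots −3 and −1.
Eigenvectors give P = [[10, 3], [3, 1]] with P⁻¹ = [[1, −3], [−3, 10]], and C = P·diag(−3, −1)·P⁻¹.
Then C^3 = P·diag(−27, −1)·P⁻¹ = [[−270, −3], [−81, −1]] · [[1, −3], [−3, 10]] = [[−261, 780], [−78, 233]].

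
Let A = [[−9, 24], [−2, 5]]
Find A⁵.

tr A = −4 and det A = 3, so the characteristic polynomial is λ² − (−4)λ + (3) with roots −3 and −1.
Eigenvectors give P = [[4, 3], [1, 1]] with P⁻¹ = [[1, −3], [−1, 4]], and A = P·diag(−3, −1)·P⁻¹.
Then A⁵ = P·diag(−243, −1)·P⁻¹ = [[−972, −3], [−243, −1]] · [[1, −3], [−1, 4]] = [[−969, 2904], [−242, 725]].

[[−969, 2904], [−242, 725]]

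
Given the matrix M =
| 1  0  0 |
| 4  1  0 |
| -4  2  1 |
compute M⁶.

M = I + N where N = [[0, 0, 0], [4, 0, 0], [-4, 2, 0]] is strictly lower-triangular, so N³ = 0.
(I + N)⁶ = I + 6·N + 15·N² = [[1, 0, 0], [24, 1, 0], [96, 12, 1]].

[[1, 0, 0], [24, 1, 0], [96, 12, 1]]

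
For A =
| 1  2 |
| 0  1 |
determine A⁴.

A = I + N where N = [[0, 2], [0, 0]] is strictly upper-triangular, so N² = 0.
(I + N)⁴ = I + 4·N = [[1, 8], [0, 1]].

[[1, 8], [0, 1]]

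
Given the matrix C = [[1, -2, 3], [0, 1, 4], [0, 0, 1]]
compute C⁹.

C = I + N where N = [[0, -2, 3], [0, 0, 4], [0, 0, 0]] is strictly upper-triangular, so N³ = 0.
(I + N)⁹ = I + 9·N + 36·N² = [[1, -18, -261], [0, 1, 36], [0, 0, 1]].

[[1, -18, -261], [0, 1, 36], [0, 0, 1]]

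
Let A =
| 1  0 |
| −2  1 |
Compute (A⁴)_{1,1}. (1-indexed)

A = I + N where N = [[0, 0], [−2, 0]] is strictly lower-triangular, so N² = 0.
(I + N)⁴ = I + 4·N = [[1, 0], [−8, 1]].

1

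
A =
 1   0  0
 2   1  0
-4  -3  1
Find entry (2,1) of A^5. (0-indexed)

A = I + N where N = [[0, 0, 0], [2, 0, 0], [-4, -3, 0]] is strictly lower-triangular, so N^3 = 0.
(I + N)^5 = I + 5·N + 10·N^2 = [[1, 0, 0], [10, 1, 0], [-80, -15, 1]].

-15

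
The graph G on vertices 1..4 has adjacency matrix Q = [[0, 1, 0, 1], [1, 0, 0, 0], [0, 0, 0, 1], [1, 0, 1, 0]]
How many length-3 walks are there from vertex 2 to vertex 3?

1

The number of length-3 walks from vertex 2 to vertex 3 is entry (2,3) of Q³, where Q is the adjacency matrix.
Q² = [[2, 0, 1, 0], [0, 1, 0, 1], [1, 0, 1, 0], [0, 1, 0, 2]]
Q³ = [[0, 2, 0, 3], [2, 0, 1, 0], [0, 1, 0, 2], [3, 0, 2, 0]]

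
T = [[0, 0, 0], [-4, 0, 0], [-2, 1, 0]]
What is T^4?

[[0, 0, 0], [0, 0, 0], [0, 0, 0]]

T is strictly triangular, hence nilpotent: T^3 = 0, so T^4 = 0.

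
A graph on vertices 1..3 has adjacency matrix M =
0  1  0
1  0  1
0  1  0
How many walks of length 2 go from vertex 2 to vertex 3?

The number of length-2 walks from vertex 2 to vertex 3 is entry (2,3) of M², where M is the adjacency matrix.
M² = [[1, 0, 1], [0, 2, 0], [1, 0, 1]]

0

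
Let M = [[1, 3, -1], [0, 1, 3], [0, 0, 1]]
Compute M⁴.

M = I + N where N = [[0, 3, -1], [0, 0, 3], [0, 0, 0]] is strictly upper-triangular, so N³ = 0.
(I + N)⁴ = I + 4·N + 6·N² = [[1, 12, 50], [0, 1, 12], [0, 0, 1]].

[[1, 12, 50], [0, 1, 12], [0, 0, 1]]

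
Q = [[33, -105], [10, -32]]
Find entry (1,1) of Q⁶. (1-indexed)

tr Q = 1 and det Q = -6, so the characteristic polynomial is λ² − (1)λ + (-6) with roots 3 and -2.
Eigenvectors give P = [[7, 3], [2, 1]] with P⁻¹ = [[1, -3], [-2, 7]], and Q = P·diag(3, -2)·P⁻¹.
Then Q⁶ = P·diag(729, 64)·P⁻¹ = [[5103, 192], [1458, 64]] · [[1, -3], [-2, 7]] = [[4719, -13965], [1330, -3926]].

4719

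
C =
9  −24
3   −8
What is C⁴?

[[9, −24], [3, −8]]

C² = C (a projection; rank 1, trace 1), so C⁴ = C.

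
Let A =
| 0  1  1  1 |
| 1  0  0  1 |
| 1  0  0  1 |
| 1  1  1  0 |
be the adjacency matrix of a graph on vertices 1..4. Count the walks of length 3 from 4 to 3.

The number of length-3 walks from vertex 4 to vertex 3 is entry (4,3) of A³, where A is the adjacency matrix.
A² = [[3, 1, 1, 2], [1, 2, 2, 1], [1, 2, 2, 1], [2, 1, 1, 3]]
A³ = [[4, 5, 5, 5], [5, 2, 2, 5], [5, 2, 2, 5], [5, 5, 5, 4]]

5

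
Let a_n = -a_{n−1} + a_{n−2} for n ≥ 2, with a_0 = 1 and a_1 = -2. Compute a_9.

With companion matrix A = [[-1, 1], [1, 0]], [a_n, a_{n−1}]ᵀ = A·[a_{n−1}, a_{n−2}]ᵀ, so [a_9, a_8]ᵀ = A⁸·[a_1, a_0]ᵀ.
A⁸ = [[34, -21], [-21, 13]], giving [a_9, a_8]ᵀ = [[-89], [55]].

-89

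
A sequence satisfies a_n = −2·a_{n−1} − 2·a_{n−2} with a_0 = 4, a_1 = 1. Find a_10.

With companion matrix T = [[−2, −2], [1, 0]], [a_n, a_{n−1}]ᵀ = T·[a_{n−1}, a_{n−2}]ᵀ, so [a_10, a_9]ᵀ = T⁹·[a_1, a_0]ᵀ.
T⁹ = [[−32, −32], [16, 0]], giving [a_10, a_9]ᵀ = [[−160], [16]].

−160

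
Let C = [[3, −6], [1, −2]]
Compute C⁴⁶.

C² = C (a projection; rank 1, trace 1), so C⁴⁶ = C.

[[3, −6], [1, −2]]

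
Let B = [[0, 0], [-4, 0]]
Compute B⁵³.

B is strictly triangular, hence nilpotent: B² = 0, so B⁵³ = 0.

[[0, 0], [0, 0]]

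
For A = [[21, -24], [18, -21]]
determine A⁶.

tr A = 0 and det A = -9, so the characteristic polynomial is λ² − (0)λ + (-9) with roots 3 and -3.
Eigenvectors give P = [[4, 1], [3, 1]] with P⁻¹ = [[1, -1], [-3, 4]], and A = P·diag(3, -3)·P⁻¹.
Then A⁶ = P·diag(729, 729)·P⁻¹ = [[2916, 729], [2187, 729]] · [[1, -1], [-3, 4]] = [[729, 0], [0, 729]].

[[729, 0], [0, 729]]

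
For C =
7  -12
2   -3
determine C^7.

[[6559, -13116], [2186, -4371]]

tr C = 4 and det C = 3, so the characteristic polynomial is λ² − (4)λ + (3) with roots 1 and 3.
Eigenvectors give P = [[-2, 3], [-1, 1]] with P⁻¹ = [[1, -3], [1, -2]], and C = P·diag(1, 3)·P⁻¹.
Then C^7 = P·diag(1, 2187)·P⁻¹ = [[-2, 6561], [-1, 2187]] · [[1, -3], [1, -2]] = [[6559, -13116], [2186, -4371]].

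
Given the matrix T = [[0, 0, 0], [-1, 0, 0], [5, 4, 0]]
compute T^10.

T is strictly triangular, hence nilpotent: T^3 = 0, so T^10 = 0.

[[0, 0, 0], [0, 0, 0], [0, 0, 0]]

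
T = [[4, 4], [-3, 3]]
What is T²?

[[4, 28], [-21, -3]]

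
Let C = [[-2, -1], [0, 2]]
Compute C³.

C² = [[4, 0], [0, 4]]
C³ = [[-8, -4], [0, 8]]

[[-8, -4], [0, 8]]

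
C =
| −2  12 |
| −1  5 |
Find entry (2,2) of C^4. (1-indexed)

61

tr C = 3 and det C = 2, so the characteristic polynomial is λ² − (3)λ + (2) with roots 1 and 2.
Eigenvectors give P = [[4, 3], [1, 1]] with P⁻¹ = [[1, −3], [−1, 4]], and C = P·diag(1, 2)·P⁻¹.
Then C^4 = P·diag(1, 16)·P⁻¹ = [[4, 48], [1, 16]] · [[1, −3], [−1, 4]] = [[−44, 180], [−15, 61]].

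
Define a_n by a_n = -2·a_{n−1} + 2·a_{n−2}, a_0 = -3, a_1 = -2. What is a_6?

-24

With companion matrix A = [[-2, 2], [1, 0]], [a_n, a_{n−1}]ᵀ = A·[a_{n−1}, a_{n−2}]ᵀ, so [a_6, a_5]ᵀ = A^5·[a_1, a_0]ᵀ.
A^5 = [[-120, 88], [44, -32]], giving [a_6, a_5]ᵀ = [[-24], [8]].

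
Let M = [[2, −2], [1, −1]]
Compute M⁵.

[[2, −2], [1, −1]]

M² = M (a projection; rank 1, trace 1), so M⁵ = M.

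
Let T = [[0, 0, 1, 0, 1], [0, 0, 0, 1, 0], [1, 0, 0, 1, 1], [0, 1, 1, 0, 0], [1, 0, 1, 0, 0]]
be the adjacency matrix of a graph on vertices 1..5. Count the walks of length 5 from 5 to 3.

The number of length-5 walks from vertex 5 to vertex 3 is entry (5,3) of T⁵, where T is the adjacency matrix.
T² = [[2, 0, 1, 1, 1], [0, 1, 1, 0, 0], [1, 1, 3, 0, 1], [1, 0, 0, 2, 1], [1, 0, 1, 1, 2]]
T³ = [[2, 1, 4, 1, 3], [1, 0, 0, 2, 1], [4, 0, 2, 4, 4], [1, 2, 4, 0, 1], [3, 1, 4, 1, 2]]
T⁴ = [[7, 1, 6, 5, 6], [1, 2, 4, 0, 1], [6, 4, 12, 2, 6], [5, 0, 2, 6, 5], [6, 1, 6, 5, 7]]
T⁵ = [[12, 5, 18, 7, 13], [5, 0, 2, 6, 5], [18, 2, 14, 16, 18], [7, 6, 16, 2, 7], [13, 5, 18, 7, 12]]

18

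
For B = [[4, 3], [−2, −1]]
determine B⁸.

[[766, 765], [−510, −509]]

tr B = 3 and det B = 2, so the characteristic polynomial is λ² − (3)λ + (2) with roots 2 and 1.
Eigenvectors give P = [[−3, 1], [2, −1]] with P⁻¹ = [[−1, −1], [−2, −3]], and B = P·diag(2, 1)·P⁻¹.
Then B⁸ = P·diag(256, 1)·P⁻¹ = [[−768, 1], [512, −1]] · [[−1, −1], [−2, −3]] = [[766, 765], [−510, −509]].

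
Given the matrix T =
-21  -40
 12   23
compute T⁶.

[[-3639, -7280], [2184, 4369]]

tr T = 2 and det T = -3, so the characteristic polynomial is λ² − (2)λ + (-3) with roots -1 and 3.
Eigenvectors give P = [[2, -5], [-1, 3]] with P⁻¹ = [[3, 5], [1, 2]], and T = P·diag(-1, 3)·P⁻¹.
Then T⁶ = P·diag(1, 729)·P⁻¹ = [[2, -3645], [-1, 2187]] · [[3, 5], [1, 2]] = [[-3639, -7280], [2184, 4369]].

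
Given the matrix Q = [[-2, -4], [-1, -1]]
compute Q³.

Q² = [[8, 12], [3, 5]]
Q³ = [[-28, -44], [-11, -17]]

[[-28, -44], [-11, -17]]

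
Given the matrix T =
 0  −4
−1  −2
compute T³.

T² = [[4, 8], [2, 8]]
T³ = [[−8, −32], [−8, −24]]

[[−8, −32], [−8, −24]]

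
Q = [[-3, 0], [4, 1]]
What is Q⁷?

tr Q = -2 and det Q = -3, so the characteristic polynomial is λ² − (-2)λ + (-3) with roots 1 and -3.
Eigenvectors give P = [[0, -1], [1, 1]] with P⁻¹ = [[1, 1], [-1, 0]], and Q = P·diag(1, -3)·P⁻¹.
Then Q⁷ = P·diag(1, -2187)·P⁻¹ = [[0, 2187], [1, -2187]] · [[1, 1], [-1, 0]] = [[-2187, 0], [2188, 1]].

[[-2187, 0], [2188, 1]]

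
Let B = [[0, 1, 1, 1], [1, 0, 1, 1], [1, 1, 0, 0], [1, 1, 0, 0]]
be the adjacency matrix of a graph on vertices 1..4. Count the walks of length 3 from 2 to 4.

The number of length-3 walks from vertex 2 to vertex 4 is entry (2,4) of B³, where B is the adjacency matrix.
B² = [[3, 2, 1, 1], [2, 3, 1, 1], [1, 1, 2, 2], [1, 1, 2, 2]]
B³ = [[4, 5, 5, 5], [5, 4, 5, 5], [5, 5, 2, 2], [5, 5, 2, 2]]

5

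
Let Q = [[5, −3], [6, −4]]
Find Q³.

[[17, −9], [18, −10]]

tr Q = 1 and det Q = −2, so the characteristic polynomial is λ² − (1)λ + (−2) with roots −1 and 2.
Eigenvectors give P = [[1, −1], [2, −1]] with P⁻¹ = [[−1, 1], [−2, 1]], and Q = P·diag(−1, 2)·P⁻¹.
Then Q³ = P·diag(−1, 8)·P⁻¹ = [[−1, −8], [−2, −8]] · [[−1, 1], [−2, 1]] = [[17, −9], [18, −10]].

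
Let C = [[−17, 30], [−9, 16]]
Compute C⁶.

[[379, −630], [189, −314]]

tr C = −1 and det C = −2, so the characteristic polynomial is λ² − (−1)λ + (−2) with roots −2 and 1.
Eigenvectors give P = [[−2, 5], [−1, 3]] with P⁻¹ = [[−3, 5], [−1, 2]], and C = P·diag(−2, 1)·P⁻¹.
Then C⁶ = P·diag(64, 1)·P⁻¹ = [[−128, 5], [−64, 3]] · [[−3, 5], [−1, 2]] = [[379, −630], [189, −314]].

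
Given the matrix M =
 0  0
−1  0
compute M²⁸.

[[0, 0], [0, 0]]

M is strictly triangular, hence nilpotent: M² = 0, so M²⁸ = 0.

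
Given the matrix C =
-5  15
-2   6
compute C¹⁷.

C² = C (a projection; rank 1, trace 1), so C¹⁷ = C.

[[-5, 15], [-2, 6]]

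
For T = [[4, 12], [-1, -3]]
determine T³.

T² = T (a projection; rank 1, trace 1), so T³ = T.

[[4, 12], [-1, -3]]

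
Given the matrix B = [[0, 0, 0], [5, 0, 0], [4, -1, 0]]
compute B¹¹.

B is strictly triangular, hence nilpotent: B³ = 0, so B¹¹ = 0.

[[0, 0, 0], [0, 0, 0], [0, 0, 0]]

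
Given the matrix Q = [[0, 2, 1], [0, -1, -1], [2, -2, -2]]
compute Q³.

Q² = [[2, -4, -4], [-2, 3, 3], [-4, 10, 8]]
Q³ = [[-8, 16, 14], [6, -13, -11], [16, -34, -30]]

[[-8, 16, 14], [6, -13, -11], [16, -34, -30]]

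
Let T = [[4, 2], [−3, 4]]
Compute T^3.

[[−8, 84], [−126, −8]]

T^2 = [[10, 16], [−24, 10]]
T^3 = [[−8, 84], [−126, −8]]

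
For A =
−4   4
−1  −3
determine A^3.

[[−20, 132], [−33, 13]]

A^2 = [[12, −28], [7, 5]]
A^3 = [[−20, 132], [−33, 13]]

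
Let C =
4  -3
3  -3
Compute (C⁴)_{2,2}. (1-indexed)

C² = [[7, -3], [3, 0]]
C³ = [[19, -12], [12, -9]]
C⁴ = [[40, -21], [21, -9]]

-9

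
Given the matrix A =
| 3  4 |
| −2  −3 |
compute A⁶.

A² = I (check: tr A = 0 and det A = −1), so A⁶ = I since 6 is even.

[[1, 0], [0, 1]]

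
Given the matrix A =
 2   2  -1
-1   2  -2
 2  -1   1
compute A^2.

[[0, 9, -7], [-8, 4, -5], [7, 1, 1]]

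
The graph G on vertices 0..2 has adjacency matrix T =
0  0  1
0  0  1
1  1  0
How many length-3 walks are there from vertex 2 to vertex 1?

2

The number of length-3 walks from vertex 2 to vertex 1 is entry (2,1) of T³, where T is the adjacency matrix.
T² = [[1, 1, 0], [1, 1, 0], [0, 0, 2]]
T³ = [[0, 0, 2], [0, 0, 2], [2, 2, 0]]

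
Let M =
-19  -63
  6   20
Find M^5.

tr M = 1 and det M = -2, so the characteristic polynomial is λ² − (1)λ + (-2) with roots -1 and 2.
Eigenvectors give P = [[7, -3], [-2, 1]] with P⁻¹ = [[1, 3], [2, 7]], and M = P·diag(-1, 2)·P⁻¹.
Then M^5 = P·diag(-1, 32)·P⁻¹ = [[-7, -96], [2, 32]] · [[1, 3], [2, 7]] = [[-199, -693], [66, 230]].

[[-199, -693], [66, 230]]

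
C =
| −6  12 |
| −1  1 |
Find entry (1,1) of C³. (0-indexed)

tr C = −5 and det C = 6, so the characteristic polynomial is λ² − (−5)λ + (6) with roots −3 and −2.
Eigenvectors give P = [[4, 3], [1, 1]] with P⁻¹ = [[1, −3], [−1, 4]], and C = P·diag(−3, −2)·P⁻¹.
Then C³ = P·diag(−27, −8)·P⁻¹ = [[−108, −24], [−27, −8]] · [[1, −3], [−1, 4]] = [[−84, 228], [−19, 49]].

49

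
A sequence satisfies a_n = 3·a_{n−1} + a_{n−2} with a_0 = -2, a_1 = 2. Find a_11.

With companion matrix C = [[3, 1], [1, 0]], [a_n, a_{n−1}]ᵀ = C·[a_{n−1}, a_{n−2}]ᵀ, so [a_11, a_10]ᵀ = C^10·[a_1, a_0]ᵀ.
C^10 = [[141481, 42837], [42837, 12970]], giving [a_11, a_10]ᵀ = [[197288], [59734]].

197288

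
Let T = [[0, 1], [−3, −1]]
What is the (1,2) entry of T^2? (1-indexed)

−1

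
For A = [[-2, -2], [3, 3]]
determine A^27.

A² = A (a projection; rank 1, trace 1), so A^27 = A.

[[-2, -2], [3, 3]]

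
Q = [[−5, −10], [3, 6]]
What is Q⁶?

[[−5, −10], [3, 6]]

Q² = Q (a projection; rank 1, trace 1), so Q⁶ = Q.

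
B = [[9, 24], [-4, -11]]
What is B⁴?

tr B = -2 and det B = -3, so the characteristic polynomial is λ² − (-2)λ + (-3) with roots -3 and 1.
Eigenvectors give P = [[2, -3], [-1, 1]] with P⁻¹ = [[-1, -3], [-1, -2]], and B = P·diag(-3, 1)·P⁻¹.
Then B⁴ = P·diag(81, 1)·P⁻¹ = [[162, -3], [-81, 1]] · [[-1, -3], [-1, -2]] = [[-159, -480], [80, 241]].

[[-159, -480], [80, 241]]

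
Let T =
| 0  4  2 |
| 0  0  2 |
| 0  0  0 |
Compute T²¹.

[[0, 0, 0], [0, 0, 0], [0, 0, 0]]

T is strictly triangular, hence nilpotent: T³ = 0, so T²¹ = 0.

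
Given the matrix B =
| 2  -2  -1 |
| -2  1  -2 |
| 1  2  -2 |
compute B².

[[7, -8, 4], [-8, 1, 4], [-4, -4, -1]]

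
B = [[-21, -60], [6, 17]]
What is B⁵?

[[-2421, -7260], [726, 2177]]

tr B = -4 and det B = 3, so the characteristic polynomial is λ² − (-4)λ + (3) with roots -1 and -3.
Eigenvectors give P = [[3, -10], [-1, 3]] with P⁻¹ = [[-3, -10], [-1, -3]], and B = P·diag(-1, -3)·P⁻¹.
Then B⁵ = P·diag(-1, -243)·P⁻¹ = [[-3, 2430], [1, -729]] · [[-3, -10], [-1, -3]] = [[-2421, -7260], [726, 2177]].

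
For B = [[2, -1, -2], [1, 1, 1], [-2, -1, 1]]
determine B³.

[[27, -1, -22], [1, -2, -3], [-22, 3, 18]]

B² = [[7, -1, -7], [1, -1, 0], [-7, 0, 4]]
B³ = [[27, -1, -22], [1, -2, -3], [-22, 3, 18]]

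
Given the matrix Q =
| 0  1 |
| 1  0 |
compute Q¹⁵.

[[0, 1], [1, 0]]

Q² = I (check: tr Q = 0 and det Q = -1), so Q¹⁵ = Q since 15 is odd.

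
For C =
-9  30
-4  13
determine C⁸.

[[-32799, 98400], [-13120, 39361]]

tr C = 4 and det C = 3, so the characteristic polynomial is λ² − (4)λ + (3) with roots 1 and 3.
Eigenvectors give P = [[3, -5], [1, -2]] with P⁻¹ = [[2, -5], [1, -3]], and C = P·diag(1, 3)·P⁻¹.
Then C⁸ = P·diag(1, 6561)·P⁻¹ = [[3, -32805], [1, -13122]] · [[2, -5], [1, -3]] = [[-32799, 98400], [-13120, 39361]].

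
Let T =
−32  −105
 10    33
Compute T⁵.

[[−1682, −5775], [550, 1893]]

tr T = 1 and det T = −6, so the characteristic polynomial is λ² − (1)λ + (−6) with roots −2 and 3.
Eigenvectors give P = [[7, 3], [−2, −1]] with P⁻¹ = [[1, 3], [−2, −7]], and T = P·diag(−2, 3)·P⁻¹.
Then T⁵ = P·diag(−32, 243)·P⁻¹ = [[−224, 729], [64, −243]] · [[1, 3], [−2, −7]] = [[−1682, −5775], [550, 1893]].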